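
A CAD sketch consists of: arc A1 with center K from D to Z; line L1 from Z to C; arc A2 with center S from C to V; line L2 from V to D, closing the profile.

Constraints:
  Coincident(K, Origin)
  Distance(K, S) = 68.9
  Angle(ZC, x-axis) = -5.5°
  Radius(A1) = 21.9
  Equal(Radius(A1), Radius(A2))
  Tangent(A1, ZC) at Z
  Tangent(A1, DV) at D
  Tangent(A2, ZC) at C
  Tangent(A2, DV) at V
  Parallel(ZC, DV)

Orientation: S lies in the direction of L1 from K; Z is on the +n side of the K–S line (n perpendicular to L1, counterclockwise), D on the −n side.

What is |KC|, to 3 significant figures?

72.3

The slot axis is L1's direction at -5.5°, so u = (cos -5.5°, sin -5.5°) = (0.995, -0.0958) and n = (−sin -5.5°, cos -5.5°) = (0.0958, 0.995). K is at the origin and S lies 68.9 along u from K, so S = 68.9·u = (68.6, -6.60). Tangency of A1 to both parallel lines with radius 21.9 puts Z and D at K ± 21.9·n: Z = (2.10, 21.8), D = (-2.10, -21.8). Equal radii place C and V the same way about S: C = S + 21.9·n = (70.7, 15.2), V = S − 21.9·n = (66.5, -28.4). Then |KC| = |C − K| = 72.3.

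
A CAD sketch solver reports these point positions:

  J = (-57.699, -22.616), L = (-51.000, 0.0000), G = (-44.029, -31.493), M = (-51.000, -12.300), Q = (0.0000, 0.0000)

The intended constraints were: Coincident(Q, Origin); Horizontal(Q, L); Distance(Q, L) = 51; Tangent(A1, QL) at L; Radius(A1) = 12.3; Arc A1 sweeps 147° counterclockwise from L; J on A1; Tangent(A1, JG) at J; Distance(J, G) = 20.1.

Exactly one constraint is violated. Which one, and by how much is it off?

Distance(J, G) = 20.1 — off by 3.80.

Q = (0.00, 0.00) ✓; Q.y = 0.00, L.y = 0.00 ✓; |QL| = 51.00 ✓; ∠(ML, LQ) = 90.00° ✓; |ML| = 12.30 ✓; bearing(M→J) − bearing(M→L) = 147.0° ✓; |MJ| = 12.30 ✓; ∠(MJ, JG) = 90.00° ✓; |JG| = 16.30 ✗.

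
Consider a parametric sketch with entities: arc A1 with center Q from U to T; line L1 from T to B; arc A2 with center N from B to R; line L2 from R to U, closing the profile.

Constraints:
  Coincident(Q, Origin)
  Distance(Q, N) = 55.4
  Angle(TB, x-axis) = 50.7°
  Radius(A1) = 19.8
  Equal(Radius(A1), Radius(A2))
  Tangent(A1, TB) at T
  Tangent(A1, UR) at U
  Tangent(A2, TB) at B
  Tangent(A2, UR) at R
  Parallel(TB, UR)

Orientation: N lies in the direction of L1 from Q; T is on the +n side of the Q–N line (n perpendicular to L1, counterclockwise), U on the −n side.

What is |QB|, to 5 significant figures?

58.832

Tangency of A1 to both parallel lines with radius 19.8 puts T and U at Q ± 19.8·n: T = (-15.322, 12.541), U = (15.322, -12.541). Equal radii place B and R the same way about N: B = N + 19.8·n = (19.767, 55.412), R = N − 19.8·n = (50.411, 30.330). Then |QB| = |B − Q| = 58.832.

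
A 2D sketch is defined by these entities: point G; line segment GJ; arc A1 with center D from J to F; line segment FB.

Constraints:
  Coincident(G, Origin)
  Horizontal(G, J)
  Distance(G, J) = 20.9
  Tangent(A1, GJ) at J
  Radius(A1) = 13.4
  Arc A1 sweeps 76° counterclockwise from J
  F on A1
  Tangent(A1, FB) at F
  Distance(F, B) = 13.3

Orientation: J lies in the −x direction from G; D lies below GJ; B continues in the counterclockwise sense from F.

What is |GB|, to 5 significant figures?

43.701

On A1, J sits at bearing 90° from D; a 76° counterclockwise sweep puts F at bearing 166°, so F = D + 13.4·(cos 166°, sin 166°) = (-33.902, -10.158). Tangency of A1 to FB means the radius DF is perpendicular to FB, so FB runs along (−sin 166°, cos 166°); with |FB| = 13.3, B = (-37.120, -23.063). Then |GB| = |B − G| = 43.701.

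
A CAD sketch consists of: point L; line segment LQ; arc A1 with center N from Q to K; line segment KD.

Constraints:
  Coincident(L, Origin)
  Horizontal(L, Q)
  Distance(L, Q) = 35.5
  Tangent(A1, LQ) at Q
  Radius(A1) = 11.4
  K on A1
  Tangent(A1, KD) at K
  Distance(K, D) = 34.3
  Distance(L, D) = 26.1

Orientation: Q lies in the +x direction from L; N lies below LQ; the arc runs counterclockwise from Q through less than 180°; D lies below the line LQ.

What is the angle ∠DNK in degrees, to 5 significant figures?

71.615°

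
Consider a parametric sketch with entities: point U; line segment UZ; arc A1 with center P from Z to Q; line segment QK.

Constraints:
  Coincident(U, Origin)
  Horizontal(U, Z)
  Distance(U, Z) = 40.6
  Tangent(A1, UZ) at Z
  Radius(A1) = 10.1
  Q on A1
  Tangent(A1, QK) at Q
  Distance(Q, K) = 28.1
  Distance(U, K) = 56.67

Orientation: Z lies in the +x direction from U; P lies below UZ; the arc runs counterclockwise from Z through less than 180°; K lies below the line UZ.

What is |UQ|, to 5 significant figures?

33.811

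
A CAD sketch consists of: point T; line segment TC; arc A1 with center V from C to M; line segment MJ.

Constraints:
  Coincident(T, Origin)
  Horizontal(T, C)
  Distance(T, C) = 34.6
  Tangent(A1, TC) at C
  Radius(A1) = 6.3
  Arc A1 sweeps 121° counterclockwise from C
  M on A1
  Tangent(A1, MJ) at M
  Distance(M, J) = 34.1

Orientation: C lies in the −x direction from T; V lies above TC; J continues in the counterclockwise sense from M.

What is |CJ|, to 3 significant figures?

40.6

T is at the origin; TC is horizontal with |TC| = 34.6 and C on the −x side, so C = (-34.6, 0.00). Since A1 is tangent to TC there, VC ⟂ TC, so V = C + (0, 6.3) = (-34.6, 6.30). On A1, C sits at bearing -90° from V; a 121° counterclockwise sweep puts M at bearing 31°, so M = V + 6.3·(cos 31°, sin 31°) = (-29.2, 9.54). The tangent condition forces VM to be normal to MJ, so MJ runs along (−sin 31°, cos 31°); with |MJ| = 34.1, J = (-46.8, 38.8). Then |CJ| = |J − C| = 40.6.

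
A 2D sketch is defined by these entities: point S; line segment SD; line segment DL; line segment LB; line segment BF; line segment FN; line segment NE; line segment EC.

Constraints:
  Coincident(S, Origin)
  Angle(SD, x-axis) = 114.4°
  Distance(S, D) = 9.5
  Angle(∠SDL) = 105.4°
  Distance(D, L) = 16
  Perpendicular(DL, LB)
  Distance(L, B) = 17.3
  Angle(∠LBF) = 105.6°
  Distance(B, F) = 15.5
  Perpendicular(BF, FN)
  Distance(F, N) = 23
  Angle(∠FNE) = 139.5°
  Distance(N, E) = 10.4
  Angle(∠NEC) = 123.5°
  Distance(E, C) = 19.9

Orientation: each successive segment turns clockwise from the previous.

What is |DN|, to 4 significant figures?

5.160

∠LBF = 105.6° gives BF at -124.6° from the x-axis; with |BF| = 15.5, F = (10.64, -7.157). The perpendicularity gives FN at right angles to BF, so FN runs at 145.4°; with |FN| = 23.0, N = (-8.292, 5.904). Then |DN| = |N − D| = 5.160.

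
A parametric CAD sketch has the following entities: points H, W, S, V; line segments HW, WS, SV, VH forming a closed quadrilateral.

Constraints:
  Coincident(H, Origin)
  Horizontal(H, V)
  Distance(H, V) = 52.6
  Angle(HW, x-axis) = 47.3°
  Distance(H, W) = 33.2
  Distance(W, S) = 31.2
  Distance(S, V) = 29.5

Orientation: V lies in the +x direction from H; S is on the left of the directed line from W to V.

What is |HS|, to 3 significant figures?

60.9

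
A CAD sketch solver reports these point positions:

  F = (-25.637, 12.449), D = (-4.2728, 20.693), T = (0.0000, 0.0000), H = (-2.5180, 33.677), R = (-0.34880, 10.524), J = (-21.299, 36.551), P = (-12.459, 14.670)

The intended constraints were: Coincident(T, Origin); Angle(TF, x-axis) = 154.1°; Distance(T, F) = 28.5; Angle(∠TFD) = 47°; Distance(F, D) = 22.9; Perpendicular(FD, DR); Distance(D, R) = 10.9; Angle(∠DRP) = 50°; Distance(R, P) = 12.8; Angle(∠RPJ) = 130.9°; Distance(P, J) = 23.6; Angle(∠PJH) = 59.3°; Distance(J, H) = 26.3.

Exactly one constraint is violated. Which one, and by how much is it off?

Distance(J, H) = 26.3 — off by 7.30.

T = (0.00, 0.00) ✓; TF at 154.1° ✓; |TF| = 28.50 ✓; ∠TFD = 47.00° ✓; |FD| = 22.90 ✓; ∠(FD, DR) = 90.00° ✓; |DR| = 10.90 ✓; ∠DRP = 50.00° ✓; |RP| = 12.80 ✓; ∠RPJ = 130.9° ✓; |PJ| = 23.60 ✓; ∠PJH = 59.30° ✓; |JH| = 19.00 ✗.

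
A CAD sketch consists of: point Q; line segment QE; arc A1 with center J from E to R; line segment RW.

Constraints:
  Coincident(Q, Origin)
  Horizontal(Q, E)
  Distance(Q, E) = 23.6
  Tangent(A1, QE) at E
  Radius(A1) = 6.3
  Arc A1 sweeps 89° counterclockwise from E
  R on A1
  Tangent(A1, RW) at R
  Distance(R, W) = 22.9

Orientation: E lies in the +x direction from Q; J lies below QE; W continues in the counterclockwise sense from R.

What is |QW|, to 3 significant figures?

33.6

Q is at the origin; QE is horizontal with |QE| = 23.6 and E on the +x side, so E = (23.6, 0.00). Since A1 is tangent to QE there, JE ⟂ QE, so J = E + (0, -6.3) = (23.6, -6.30). On A1, E sits at bearing 90° from J; an 89° counterclockwise sweep puts R at bearing 179°, so R = J + 6.3·(cos 179°, sin 179°) = (17.3, -6.19). The tangent condition forces JR to be normal to RW, so RW runs along (−sin 179°, cos 179°); with |RW| = 22.9, W = (16.9, -29.1). Then |QW| = |W − Q| = 33.6.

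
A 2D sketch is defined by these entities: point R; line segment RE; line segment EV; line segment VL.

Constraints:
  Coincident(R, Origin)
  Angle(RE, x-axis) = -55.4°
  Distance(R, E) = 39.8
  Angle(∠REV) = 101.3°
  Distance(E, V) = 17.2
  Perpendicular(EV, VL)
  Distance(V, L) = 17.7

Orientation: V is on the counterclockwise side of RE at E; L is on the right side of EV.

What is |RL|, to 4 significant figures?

61.99

R is at the origin; RE runs at -55.4° with length 39.8, so E = 39.8·(cos -55.4°, sin -55.4°) = (22.60, -32.76). ∠REV = 101.3°, so EV runs at -55.4° + (180° − 101.3°) = 23.30° from the x-axis; with |EV| = 17.2, V = E + 17.2·(cos 23.30°, sin 23.30°) = (38.40, -25.96). EV ⟂ VL; with |VL| = 17.7 on the right of EV, L = V + 17.7·(0.3955, -0.9184) = (45.40, -42.21). Then |RL| = |L − R| = 61.99.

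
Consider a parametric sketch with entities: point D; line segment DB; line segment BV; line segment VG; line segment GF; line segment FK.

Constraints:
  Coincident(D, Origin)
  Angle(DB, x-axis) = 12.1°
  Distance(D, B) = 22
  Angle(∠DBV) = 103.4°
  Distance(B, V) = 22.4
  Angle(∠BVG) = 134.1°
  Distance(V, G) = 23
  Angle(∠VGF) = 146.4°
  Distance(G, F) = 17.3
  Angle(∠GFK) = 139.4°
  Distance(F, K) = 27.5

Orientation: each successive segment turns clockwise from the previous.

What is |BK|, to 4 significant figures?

63.69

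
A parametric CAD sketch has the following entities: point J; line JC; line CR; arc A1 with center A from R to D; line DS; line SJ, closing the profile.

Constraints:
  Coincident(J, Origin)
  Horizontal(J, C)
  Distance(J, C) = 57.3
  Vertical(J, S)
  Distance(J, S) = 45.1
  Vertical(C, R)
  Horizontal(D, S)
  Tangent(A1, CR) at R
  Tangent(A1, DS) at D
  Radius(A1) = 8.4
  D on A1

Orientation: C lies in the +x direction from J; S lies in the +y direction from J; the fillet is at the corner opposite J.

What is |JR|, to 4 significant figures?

68.05

J is at the origin; JC is horizontal with |JC| = 57.3 and C on the +x side, so C = (57.30, 0.000). J and S share the same x with |JS| = 45.1 and S on the +y side, so S = (0.000, 45.10). The virtual corner opposite J is at (57.30, 45.10). Since A1 is tangent to CR there, AR ⟂ CR and the tangent condition forces AD to be normal to DS, with radius 8.4, so the center A sits 8.4 in from both sides at A = (48.90, 36.70). That places the tangent points at R = (57.30, 36.70) on CR and D = (48.90, 45.10) on DS. Then |JR| = |R − J| = 68.05.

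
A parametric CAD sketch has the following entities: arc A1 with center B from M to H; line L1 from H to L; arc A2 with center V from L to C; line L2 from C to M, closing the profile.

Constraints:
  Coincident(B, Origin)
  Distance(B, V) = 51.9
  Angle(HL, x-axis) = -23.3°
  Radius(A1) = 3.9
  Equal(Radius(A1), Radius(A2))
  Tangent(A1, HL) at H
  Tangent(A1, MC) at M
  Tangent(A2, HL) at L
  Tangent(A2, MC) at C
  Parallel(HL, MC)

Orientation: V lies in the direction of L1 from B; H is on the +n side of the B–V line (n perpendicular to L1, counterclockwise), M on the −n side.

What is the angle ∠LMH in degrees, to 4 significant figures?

81.45°

The slot axis is L1's direction at -23.3°, so u = (cos -23.3°, sin -23.3°) = (0.9184, -0.3955) and n = (−sin -23.3°, cos -23.3°) = (0.3955, 0.9184). B is at the origin and V lies 51.9 along u from B, so V = 51.9·u = (47.67, -20.53). Tangency of A1 to both parallel lines with radius 3.9 puts H and M at B ± 3.9·n: H = (1.543, 3.582), M = (-1.543, -3.582). Equal radii place L and C the same way about V: L = V + 3.9·n = (49.21, -16.95), C = V − 3.9·n = (46.12, -24.11). Then cos ∠LMH = ML·MH / (|ML||MH|), giving 81.45°.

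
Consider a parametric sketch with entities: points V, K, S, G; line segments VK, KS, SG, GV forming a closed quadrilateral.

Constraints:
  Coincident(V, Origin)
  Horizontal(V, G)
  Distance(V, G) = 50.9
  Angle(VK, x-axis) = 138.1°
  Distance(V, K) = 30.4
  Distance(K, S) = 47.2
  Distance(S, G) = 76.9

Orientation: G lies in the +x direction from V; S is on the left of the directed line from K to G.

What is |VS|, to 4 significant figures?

60.11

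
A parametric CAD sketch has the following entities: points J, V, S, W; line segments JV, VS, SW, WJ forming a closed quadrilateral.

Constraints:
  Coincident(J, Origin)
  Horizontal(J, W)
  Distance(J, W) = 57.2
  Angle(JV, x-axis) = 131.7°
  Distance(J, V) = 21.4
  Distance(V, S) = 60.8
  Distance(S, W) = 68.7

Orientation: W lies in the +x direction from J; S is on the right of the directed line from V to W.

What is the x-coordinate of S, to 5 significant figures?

3.0719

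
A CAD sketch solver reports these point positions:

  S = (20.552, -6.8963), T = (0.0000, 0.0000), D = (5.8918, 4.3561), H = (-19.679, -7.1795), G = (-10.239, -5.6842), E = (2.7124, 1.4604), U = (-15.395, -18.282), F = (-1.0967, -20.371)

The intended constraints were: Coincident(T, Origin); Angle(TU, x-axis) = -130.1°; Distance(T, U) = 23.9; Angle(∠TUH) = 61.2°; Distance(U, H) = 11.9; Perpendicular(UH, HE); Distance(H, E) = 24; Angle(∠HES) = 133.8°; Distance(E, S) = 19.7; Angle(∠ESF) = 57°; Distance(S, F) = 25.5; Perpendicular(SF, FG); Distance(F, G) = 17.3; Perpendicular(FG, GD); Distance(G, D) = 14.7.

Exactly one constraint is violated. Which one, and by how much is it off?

Distance(G, D) = 14.7 — off by 4.30.

T = (0.00, 0.00) ✓; TU at -130.1° ✓; |TU| = 23.90 ✓; ∠TUH = 61.20° ✓; |UH| = 11.90 ✓; ∠(UH, HE) = 90.00° ✓; |HE| = 24.00 ✓; ∠HES = 133.8° ✓; |ES| = 19.70 ✓; ∠ESF = 57.00° ✓; |SF| = 25.50 ✓; ∠(SF, FG) = 90.00° ✓; |FG| = 17.30 ✓; ∠(FG, GD) = 90.00° ✓; |GD| = 19.00 ✗.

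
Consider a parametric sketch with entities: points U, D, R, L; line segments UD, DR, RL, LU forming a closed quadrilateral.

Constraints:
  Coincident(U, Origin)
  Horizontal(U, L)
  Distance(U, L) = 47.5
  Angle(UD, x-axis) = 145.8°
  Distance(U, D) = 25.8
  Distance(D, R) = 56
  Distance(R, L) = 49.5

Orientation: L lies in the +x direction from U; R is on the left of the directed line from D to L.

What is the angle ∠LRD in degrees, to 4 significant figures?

83.40°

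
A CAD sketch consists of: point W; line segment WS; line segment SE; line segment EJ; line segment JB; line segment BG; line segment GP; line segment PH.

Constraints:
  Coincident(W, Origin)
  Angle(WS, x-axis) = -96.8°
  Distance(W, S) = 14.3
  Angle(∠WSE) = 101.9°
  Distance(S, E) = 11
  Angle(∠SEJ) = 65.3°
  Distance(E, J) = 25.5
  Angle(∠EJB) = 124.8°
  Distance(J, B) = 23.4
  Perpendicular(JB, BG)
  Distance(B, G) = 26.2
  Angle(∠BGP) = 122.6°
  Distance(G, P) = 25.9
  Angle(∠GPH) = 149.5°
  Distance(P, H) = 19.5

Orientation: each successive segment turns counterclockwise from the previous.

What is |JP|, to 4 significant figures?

40.19

W is at the origin; WS runs at -96.8° with length 14.3, so S = (-1.693, -14.20). ∠WSE = 101.9° gives SE at -18.70° from the x-axis; with |SE| = 11.0, E = (8.726, -17.73). ∠SEJ = 65.3° gives EJ at 96.00° from the x-axis; with |EJ| = 25.5, J = (6.061, 7.634). ∠EJB = 124.8° gives JB at 151.2° from the x-axis; with |JB| = 23.4, B = (-14.44, 18.91). JB is perpendicular to BG, so BG runs at -118.8°; with |BG| = 26.2, G = (-27.07, -4.052). ∠BGP = 122.6° gives GP at -61.40° from the x-axis; with |GP| = 25.9, P = (-14.67, -26.79). Then |JP| = |P − J| = 40.19.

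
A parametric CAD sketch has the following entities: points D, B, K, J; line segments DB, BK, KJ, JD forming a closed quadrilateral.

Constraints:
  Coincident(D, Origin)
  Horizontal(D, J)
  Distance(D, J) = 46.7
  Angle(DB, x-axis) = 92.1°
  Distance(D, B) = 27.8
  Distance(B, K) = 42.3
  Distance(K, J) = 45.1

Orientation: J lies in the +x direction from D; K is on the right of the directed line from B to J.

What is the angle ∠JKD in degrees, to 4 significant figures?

86.95°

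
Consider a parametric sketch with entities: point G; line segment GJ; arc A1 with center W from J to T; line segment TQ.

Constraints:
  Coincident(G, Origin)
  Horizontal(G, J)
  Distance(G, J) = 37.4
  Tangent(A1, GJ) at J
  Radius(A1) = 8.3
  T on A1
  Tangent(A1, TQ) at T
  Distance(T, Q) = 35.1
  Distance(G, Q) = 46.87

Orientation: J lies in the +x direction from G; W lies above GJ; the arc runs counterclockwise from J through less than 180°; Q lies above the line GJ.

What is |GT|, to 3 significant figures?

46.0

Checks: ∠(WJ, JG) = 90.00° ✓; |WT| = 8.300 ✓; ∠(WT, TQ) = 90.00° ✓; |TQ| = 35.10 ✓; |GQ| = 46.87 ✓.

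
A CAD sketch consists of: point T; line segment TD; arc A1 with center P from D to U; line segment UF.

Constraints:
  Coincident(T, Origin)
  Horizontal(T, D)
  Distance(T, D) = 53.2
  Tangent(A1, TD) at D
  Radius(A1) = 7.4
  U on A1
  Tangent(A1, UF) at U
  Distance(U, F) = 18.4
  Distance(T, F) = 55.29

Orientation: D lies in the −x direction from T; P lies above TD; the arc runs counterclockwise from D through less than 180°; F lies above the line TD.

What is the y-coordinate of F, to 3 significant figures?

26.7

Checks: |PU| = 7.400 ✓; ∠(PU, UF) = 90.00° ✓; |UF| = 18.40 ✓; |TF| = 55.29 ✓.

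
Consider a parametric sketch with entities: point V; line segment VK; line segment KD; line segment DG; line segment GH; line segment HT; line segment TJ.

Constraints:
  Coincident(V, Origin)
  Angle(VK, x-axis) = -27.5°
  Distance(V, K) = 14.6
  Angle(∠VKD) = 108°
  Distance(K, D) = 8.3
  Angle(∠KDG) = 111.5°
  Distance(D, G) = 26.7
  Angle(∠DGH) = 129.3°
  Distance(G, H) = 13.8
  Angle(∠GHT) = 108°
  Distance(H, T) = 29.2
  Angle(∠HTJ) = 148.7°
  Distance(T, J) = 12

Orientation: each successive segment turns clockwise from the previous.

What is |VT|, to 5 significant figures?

21.533

V is at the origin; VK runs at -27.5° with length 14.6, so K = (12.950, -6.7415). ∠VKD = 108.0° gives KD at -99.500° from the x-axis; with |KD| = 8.3, D = (11.580, -14.928). ∠KDG = 111.5° gives DG at -168.00° from the x-axis; with |DG| = 26.7, G = (-14.536, -20.479). ∠DGH = 129.3° gives GH at 141.30° from the x-axis; with |GH| = 13.8, H = (-25.306, -11.851). ∠GHT = 108.0° gives HT at 69.300° from the x-axis; with |HT| = 29.2, T = (-14.985, 15.464). Then |VT| = |T − V| = 21.533.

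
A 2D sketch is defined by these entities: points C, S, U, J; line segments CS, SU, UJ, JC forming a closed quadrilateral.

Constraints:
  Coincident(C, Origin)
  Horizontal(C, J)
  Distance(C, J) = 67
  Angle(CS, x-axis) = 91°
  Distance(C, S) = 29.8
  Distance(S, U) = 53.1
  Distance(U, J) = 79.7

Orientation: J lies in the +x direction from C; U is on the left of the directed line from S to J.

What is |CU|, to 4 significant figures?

78.54

Checks: |SU| = 53.10 ✓; |UJ| = 79.70 ✓.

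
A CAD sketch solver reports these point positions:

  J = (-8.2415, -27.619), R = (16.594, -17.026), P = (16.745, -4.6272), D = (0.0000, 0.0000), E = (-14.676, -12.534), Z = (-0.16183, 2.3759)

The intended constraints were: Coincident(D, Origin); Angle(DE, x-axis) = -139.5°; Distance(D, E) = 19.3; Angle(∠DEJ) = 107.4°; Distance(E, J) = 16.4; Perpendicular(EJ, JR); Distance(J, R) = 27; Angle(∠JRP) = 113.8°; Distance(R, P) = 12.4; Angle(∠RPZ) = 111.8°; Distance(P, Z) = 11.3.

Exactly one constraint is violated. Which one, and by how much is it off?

Distance(P, Z) = 11.3 — off by 7.00.

D = (0.00, 0.00) ✓; DE at -139.5° ✓; |DE| = 19.30 ✓; ∠DEJ = 107.4° ✓; |EJ| = 16.40 ✓; ∠(EJ, JR) = 90.00° ✓; |JR| = 27.00 ✓; ∠JRP = 113.8° ✓; |RP| = 12.40 ✓; ∠RPZ = 111.8° ✓; |PZ| = 18.30 ✗.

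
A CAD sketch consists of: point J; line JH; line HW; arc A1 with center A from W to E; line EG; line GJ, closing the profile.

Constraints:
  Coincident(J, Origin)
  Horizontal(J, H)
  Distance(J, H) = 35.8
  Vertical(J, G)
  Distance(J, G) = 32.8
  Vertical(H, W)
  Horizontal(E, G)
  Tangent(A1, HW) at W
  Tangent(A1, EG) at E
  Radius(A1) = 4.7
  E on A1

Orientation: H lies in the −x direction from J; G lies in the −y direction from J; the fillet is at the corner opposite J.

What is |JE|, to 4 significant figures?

45.20

J is at the origin; JH is horizontal with |JH| = 35.8 and H on the −x side, so H = (-35.80, 0.000). J and G share the same x with |JG| = 32.8 and G on the −y side, so G = (0.000, -32.80). The virtual corner opposite J is at (-35.80, -32.80). Tangency of A1 to HW means the radius AW is perpendicular to HW and A1 meets EG tangentially, so AE is at right angles to EG, with radius 4.7, so the center A sits 4.7 in from both sides at A = (-31.10, -28.10). That places the tangent points at W = (-35.80, -28.10) on HW and E = (-31.10, -32.80) on EG. Then |JE| = |E − J| = 45.20.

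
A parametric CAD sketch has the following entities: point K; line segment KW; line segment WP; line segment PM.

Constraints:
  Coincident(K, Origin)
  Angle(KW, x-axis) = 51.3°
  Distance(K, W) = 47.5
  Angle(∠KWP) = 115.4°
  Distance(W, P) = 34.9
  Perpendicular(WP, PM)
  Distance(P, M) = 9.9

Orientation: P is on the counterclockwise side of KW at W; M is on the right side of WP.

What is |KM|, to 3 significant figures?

76.4

K is at the origin; KW runs at 51.3° with length 47.5, so W = 47.5·(cos 51.3°, sin 51.3°) = (29.7, 37.1). ∠KWP = 115.4°, so WP runs at 51.3° + (180° − 115.4°) = 116° from the x-axis; with |WP| = 34.9, P = W + 34.9·(cos 116°, sin 116°) = (14.5, 68.5). WP ⟂ PM; with |PM| = 9.9 on the right of WP, M = P + 9.9·(0.900, 0.437) = (23.4, 72.8). Then |KM| = |M − K| = 76.4.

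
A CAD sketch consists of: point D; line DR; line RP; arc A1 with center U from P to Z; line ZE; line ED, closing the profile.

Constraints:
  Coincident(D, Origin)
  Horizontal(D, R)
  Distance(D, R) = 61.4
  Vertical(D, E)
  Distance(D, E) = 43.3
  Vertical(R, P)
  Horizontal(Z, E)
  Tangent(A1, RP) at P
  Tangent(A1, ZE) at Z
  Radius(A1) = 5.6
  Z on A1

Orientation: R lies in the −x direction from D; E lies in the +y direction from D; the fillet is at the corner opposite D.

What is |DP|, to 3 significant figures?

72.1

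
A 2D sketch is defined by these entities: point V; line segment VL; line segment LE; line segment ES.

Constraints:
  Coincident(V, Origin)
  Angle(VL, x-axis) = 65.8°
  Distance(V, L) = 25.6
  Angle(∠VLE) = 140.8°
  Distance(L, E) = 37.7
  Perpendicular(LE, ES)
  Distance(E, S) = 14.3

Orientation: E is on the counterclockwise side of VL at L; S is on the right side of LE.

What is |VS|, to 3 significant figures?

65.1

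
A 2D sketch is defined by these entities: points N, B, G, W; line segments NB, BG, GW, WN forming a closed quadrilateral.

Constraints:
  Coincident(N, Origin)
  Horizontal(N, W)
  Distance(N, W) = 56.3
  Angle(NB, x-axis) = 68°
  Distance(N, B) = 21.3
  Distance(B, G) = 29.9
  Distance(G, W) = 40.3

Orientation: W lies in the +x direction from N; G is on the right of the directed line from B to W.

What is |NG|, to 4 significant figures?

19.10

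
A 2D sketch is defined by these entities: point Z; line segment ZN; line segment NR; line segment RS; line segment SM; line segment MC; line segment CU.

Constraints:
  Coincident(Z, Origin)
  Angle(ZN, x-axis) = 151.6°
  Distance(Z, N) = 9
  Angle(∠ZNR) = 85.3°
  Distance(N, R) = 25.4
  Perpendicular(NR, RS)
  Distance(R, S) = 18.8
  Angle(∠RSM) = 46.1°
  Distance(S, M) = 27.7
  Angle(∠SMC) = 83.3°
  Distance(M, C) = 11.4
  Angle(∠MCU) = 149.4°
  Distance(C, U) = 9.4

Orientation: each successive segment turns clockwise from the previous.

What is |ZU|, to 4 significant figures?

29.08

Z is at the origin; ZN runs at 151.6° with length 9.0, so N = (-7.917, 4.281). ∠ZNR = 85.3° gives NR at 56.90° from the x-axis; with |NR| = 25.4, R = (5.954, 25.56). NR is perpendicular to RS, so RS runs at -33.10°; with |RS| = 18.8, S = (21.70, 15.29). ∠RSM = 46.1° gives SM at -167.0° from the x-axis; with |SM| = 27.7, M = (-5.287, 9.061). ∠SMC = 83.3° gives MC at 96.30° from the x-axis; with |MC| = 11.4, C = (-6.538, 20.39). ∠MCU = 149.4° gives CU at 65.70° from the x-axis; with |CU| = 9.4, U = (-2.670, 28.96). Then |ZU| = |U − Z| = 29.08.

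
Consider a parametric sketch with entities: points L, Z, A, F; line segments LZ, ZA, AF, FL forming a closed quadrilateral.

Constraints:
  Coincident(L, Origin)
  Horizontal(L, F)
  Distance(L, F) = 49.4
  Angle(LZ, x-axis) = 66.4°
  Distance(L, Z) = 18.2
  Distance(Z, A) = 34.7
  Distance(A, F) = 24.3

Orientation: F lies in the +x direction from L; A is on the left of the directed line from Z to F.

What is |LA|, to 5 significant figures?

47.349

Checks: LZ at 66.40° ✓; |ZA| = 34.70 ✓; |AF| = 24.30 ✓.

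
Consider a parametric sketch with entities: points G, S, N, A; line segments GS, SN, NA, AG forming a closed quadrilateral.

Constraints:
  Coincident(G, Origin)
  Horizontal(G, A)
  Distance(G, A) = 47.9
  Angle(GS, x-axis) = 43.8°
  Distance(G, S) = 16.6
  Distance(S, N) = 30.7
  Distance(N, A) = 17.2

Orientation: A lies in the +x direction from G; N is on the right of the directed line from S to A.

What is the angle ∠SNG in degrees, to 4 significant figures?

27.99°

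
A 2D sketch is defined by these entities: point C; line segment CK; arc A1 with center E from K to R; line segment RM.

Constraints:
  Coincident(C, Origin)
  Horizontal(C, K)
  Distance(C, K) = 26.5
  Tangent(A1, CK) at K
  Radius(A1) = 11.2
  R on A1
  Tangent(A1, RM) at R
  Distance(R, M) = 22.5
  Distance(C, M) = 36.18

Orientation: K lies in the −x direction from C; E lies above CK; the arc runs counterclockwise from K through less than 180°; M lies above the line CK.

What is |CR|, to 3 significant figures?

18.7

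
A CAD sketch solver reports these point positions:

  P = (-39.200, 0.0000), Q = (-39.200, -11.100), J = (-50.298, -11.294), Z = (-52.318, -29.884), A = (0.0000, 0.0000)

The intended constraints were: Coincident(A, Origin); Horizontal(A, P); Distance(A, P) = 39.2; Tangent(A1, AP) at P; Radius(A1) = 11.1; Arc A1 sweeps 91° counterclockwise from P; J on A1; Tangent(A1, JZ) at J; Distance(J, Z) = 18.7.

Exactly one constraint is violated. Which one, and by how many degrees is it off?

Tangent(A1, JZ) at J — off by 7.20°.

A = (0.00, 0.00) ✓; A.y = 0.00, P.y = 0.00 ✓; |AP| = 39.20 ✓; ∠(QP, PA) = 90.00° ✓; |QP| = 11.10 ✓; bearing(Q→J) − bearing(Q→P) = 91.00° ✓; |QJ| = 11.10 ✓; ∠(QJ, JZ) = 97.20° ✗; |JZ| = 18.70 ✓.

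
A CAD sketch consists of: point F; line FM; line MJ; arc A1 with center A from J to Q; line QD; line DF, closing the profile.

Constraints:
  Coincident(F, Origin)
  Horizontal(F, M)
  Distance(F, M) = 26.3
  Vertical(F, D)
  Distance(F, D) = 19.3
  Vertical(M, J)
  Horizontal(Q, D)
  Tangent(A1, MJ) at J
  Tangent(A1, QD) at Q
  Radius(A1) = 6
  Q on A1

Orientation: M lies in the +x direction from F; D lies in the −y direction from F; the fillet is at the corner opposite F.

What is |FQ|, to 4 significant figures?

28.01

F is at the origin; FM is horizontal with |FM| = 26.3 and M on the +x side, so M = (26.30, 0.000). FD is vertical with |FD| = 19.3 and D on the −y side, so D = (0.000, -19.30). The virtual corner opposite F is at (26.30, -19.30). Since A1 is tangent to MJ there, AJ ⟂ MJ and since A1 is tangent to QD there, AQ ⟂ QD, with radius 6.0, so the center A sits 6.0 in from both sides at A = (20.30, -13.30). That places the tangent points at J = (26.30, -13.30) on MJ and Q = (20.30, -19.30) on QD. Then |FQ| = |Q − F| = 28.01.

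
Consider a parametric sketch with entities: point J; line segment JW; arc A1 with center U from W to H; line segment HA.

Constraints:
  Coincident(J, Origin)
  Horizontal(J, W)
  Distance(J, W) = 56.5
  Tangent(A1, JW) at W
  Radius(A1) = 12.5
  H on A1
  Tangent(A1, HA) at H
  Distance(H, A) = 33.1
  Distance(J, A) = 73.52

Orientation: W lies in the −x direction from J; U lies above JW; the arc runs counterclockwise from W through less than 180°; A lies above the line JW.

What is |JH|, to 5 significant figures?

47.731

J is at the origin; JW is horizontal with |JW| = 56.5 and W on the −x side, so W = (-56.500, 0.0000). Tangency of A1 to JW means the radius UW is perpendicular to JW, so U = W + (0, 12.5) = (-56.500, 12.500). Since UH ⟂ HA (tangency), |UA| = √(12.5² + 33.1²) = 35.382 regardless of where H sits on A1. So A lies on both circle(J, 73.52) and circle(U, 35.382); the above-JW intersection is A = (-55.796, 47.875). H is the foot of the tangent from A: H = (-44.721, 16.683).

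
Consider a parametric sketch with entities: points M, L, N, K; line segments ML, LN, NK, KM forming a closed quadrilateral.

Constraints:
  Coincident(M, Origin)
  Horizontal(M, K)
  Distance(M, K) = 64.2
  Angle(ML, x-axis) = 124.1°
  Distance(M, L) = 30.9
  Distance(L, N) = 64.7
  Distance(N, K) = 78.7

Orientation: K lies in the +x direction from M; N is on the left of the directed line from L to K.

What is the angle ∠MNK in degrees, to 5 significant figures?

48.897°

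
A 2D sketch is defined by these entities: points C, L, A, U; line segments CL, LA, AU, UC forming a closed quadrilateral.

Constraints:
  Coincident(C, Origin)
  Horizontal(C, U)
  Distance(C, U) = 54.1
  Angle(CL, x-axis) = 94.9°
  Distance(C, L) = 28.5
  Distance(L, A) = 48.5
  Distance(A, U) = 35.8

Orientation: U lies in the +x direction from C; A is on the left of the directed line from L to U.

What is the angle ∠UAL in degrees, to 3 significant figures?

96.1°

C is at the origin; C and U share the same y with |CU| = 54.1 and U in +x, so U = (54.1, 0). CL runs at 94.9° with |CL| = 28.5, so L = (-2.43, 28.4). A is determined by |LA| = 48.5 and |AU| = 35.8 together: it lies at the intersection of circle(L, 48.5) and circle(U, 35.8). With |LU| = 63.3, the foot of the radical line on LU is 40.1 from L and the perpendicular offset is √(48.5² − 40.1²) = 27.3. Taking the left-of-LU solution: A = (45.6, 34.8).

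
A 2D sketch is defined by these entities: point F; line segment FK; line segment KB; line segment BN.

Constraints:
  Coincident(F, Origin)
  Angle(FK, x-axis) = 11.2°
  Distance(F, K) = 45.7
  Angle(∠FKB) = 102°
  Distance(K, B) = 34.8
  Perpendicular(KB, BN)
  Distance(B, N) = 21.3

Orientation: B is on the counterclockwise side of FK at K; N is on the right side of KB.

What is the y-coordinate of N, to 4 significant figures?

43.38

F is at the origin; FK runs at 11.2° with length 45.7, so K = 45.7·(cos 11.2°, sin 11.2°) = (44.83, 8.877). ∠FKB = 102.0°, so KB runs at 11.2° + (180° − 102.0°) = 89.20° from the x-axis; with |KB| = 34.8, B = K + 34.8·(cos 89.20°, sin 89.20°) = (45.32, 43.67). The perpendicularity gives BN at right angles to KB; with |BN| = 21.3 on the right of KB, N = B + 21.3·(0.9999, -0.01396) = (66.61, 43.38). So N.y = 43.38.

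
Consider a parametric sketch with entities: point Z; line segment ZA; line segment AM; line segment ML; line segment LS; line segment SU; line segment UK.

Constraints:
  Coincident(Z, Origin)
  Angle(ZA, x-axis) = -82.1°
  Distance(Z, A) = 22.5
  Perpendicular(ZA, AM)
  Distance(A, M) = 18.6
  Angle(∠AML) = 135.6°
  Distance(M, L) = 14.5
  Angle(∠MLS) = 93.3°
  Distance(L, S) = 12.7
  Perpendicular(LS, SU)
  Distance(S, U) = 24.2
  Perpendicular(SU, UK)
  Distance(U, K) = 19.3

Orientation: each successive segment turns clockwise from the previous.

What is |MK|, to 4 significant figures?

11.30

LS is perpendicular to SU, so SU runs at -33.20°; with |SU| = 24.2, U = (0.2169, -18.84). The perpendicularity gives UK at right angles to SU, so UK runs at -123.2°; with |UK| = 19.3, K = (-10.35, -34.99). Then |MK| = |K − M| = 11.30.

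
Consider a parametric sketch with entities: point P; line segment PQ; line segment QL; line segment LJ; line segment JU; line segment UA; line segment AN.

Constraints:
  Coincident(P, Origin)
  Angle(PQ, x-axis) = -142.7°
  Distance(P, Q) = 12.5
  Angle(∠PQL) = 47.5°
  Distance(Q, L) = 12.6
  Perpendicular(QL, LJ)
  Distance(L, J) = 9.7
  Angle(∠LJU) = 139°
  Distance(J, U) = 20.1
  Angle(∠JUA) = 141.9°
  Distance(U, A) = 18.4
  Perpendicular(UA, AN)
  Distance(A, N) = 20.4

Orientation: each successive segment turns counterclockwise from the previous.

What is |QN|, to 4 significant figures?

24.00

P is at the origin; PQ runs at -142.7° with length 12.5, so Q = (-9.943, -7.575). ∠PQL = 47.5° gives QL at -10.20° from the x-axis; with |QL| = 12.6, L = (2.457, -9.806). The perpendicularity gives LJ at right angles to QL, so LJ runs at 79.80°; with |LJ| = 9.7, J = (4.175, -0.2594). ∠LJU = 139.0° gives JU at 120.8° from the x-axis; with |JU| = 20.1, U = (-6.117, 17.01). ∠JUA = 141.9° gives UA at 158.9° from the x-axis; with |UA| = 18.4, A = (-23.28, 23.63). The perpendicularity gives AN at right angles to UA, so AN runs at -111.1°; with |AN| = 20.4, N = (-30.63, 4.597). Then |QN| = |N − Q| = 24.00.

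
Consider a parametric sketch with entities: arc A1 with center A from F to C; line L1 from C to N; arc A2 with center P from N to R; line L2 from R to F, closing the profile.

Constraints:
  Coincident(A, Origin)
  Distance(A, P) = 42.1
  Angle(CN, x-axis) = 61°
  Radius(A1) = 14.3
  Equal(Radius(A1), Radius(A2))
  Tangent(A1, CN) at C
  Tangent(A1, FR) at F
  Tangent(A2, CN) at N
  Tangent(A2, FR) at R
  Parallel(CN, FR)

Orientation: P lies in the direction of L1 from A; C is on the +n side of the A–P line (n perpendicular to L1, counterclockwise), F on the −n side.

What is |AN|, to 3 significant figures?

44.5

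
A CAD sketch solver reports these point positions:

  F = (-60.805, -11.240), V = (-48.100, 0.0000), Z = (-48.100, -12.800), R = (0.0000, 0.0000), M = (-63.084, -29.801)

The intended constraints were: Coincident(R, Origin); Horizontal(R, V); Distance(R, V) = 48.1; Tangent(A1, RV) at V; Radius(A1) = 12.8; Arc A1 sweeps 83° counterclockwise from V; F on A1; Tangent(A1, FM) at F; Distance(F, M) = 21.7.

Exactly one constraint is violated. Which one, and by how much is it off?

Distance(F, M) = 21.7 — off by 3.00.

R = (0.00, 0.00) ✓; R.y = 0.00, V.y = 0.00 ✓; |RV| = 48.10 ✓; ∠(ZV, VR) = 90.00° ✓; |ZV| = 12.80 ✓; bearing(Z→F) − bearing(Z→V) = 83.00° ✓; |ZF| = 12.80 ✓; ∠(ZF, FM) = 90.00° ✓; |FM| = 18.70 ✗.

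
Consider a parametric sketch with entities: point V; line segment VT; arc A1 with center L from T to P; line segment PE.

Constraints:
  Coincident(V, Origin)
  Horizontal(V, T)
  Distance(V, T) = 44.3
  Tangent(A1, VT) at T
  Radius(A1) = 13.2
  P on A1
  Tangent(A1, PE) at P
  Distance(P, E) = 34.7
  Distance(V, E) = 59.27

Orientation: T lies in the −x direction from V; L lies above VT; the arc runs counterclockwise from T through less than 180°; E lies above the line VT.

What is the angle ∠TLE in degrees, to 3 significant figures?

163°

V is at the origin; V and T share the same y with |VT| = 44.3 and T on the −x side, so T = (-44.3, 0.00). Tangency of A1 to VT means the radius LT is perpendicular to VT, so L = T + (0, 13.2) = (-44.3, 13.2). Since LP ⟂ PE (tangency), |LE| = √(13.2² + 34.7²) = 37.1 regardless of where P sits on A1. So E lies on both circle(V, 59.27) and circle(L, 37.1); the above-VT intersection is E = (-33.7, 48.8). P is the foot of the tangent from E: P = (-31.1, 14.2).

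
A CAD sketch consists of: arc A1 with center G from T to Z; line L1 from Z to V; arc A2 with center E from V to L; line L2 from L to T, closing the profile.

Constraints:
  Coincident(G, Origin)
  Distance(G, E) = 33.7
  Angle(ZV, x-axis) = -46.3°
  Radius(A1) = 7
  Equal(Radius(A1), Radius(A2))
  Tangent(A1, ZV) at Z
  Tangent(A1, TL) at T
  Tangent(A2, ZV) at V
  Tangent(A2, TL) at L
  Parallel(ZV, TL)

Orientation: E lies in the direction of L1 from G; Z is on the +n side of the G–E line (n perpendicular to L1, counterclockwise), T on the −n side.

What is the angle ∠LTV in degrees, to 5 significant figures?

22.559°

Tangency of A1 to both parallel lines with radius 7.0 puts Z and T at G ± 7.0·n: Z = (5.0608, 4.8362), T = (-5.0608, -4.8362). Equal radii place V and L the same way about E: V = E + 7.0·n = (28.344, -19.528), L = E − 7.0·n = (18.222, -29.200). Then cos ∠LTV = TL·TV / (|TL||TV|), giving 22.559°.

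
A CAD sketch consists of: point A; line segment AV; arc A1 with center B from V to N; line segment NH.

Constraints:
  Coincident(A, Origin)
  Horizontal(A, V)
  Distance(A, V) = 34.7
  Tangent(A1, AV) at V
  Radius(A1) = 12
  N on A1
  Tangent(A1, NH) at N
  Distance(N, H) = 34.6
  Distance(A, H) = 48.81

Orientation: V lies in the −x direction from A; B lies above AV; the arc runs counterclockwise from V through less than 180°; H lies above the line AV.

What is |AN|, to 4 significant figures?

25.14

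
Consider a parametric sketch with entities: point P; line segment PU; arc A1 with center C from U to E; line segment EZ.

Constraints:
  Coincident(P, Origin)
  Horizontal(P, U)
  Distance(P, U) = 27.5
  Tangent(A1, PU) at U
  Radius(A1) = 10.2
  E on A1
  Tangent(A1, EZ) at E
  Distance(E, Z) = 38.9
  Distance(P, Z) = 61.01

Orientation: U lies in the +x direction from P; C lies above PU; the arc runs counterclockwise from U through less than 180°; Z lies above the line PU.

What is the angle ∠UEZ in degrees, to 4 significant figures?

133.4°

Checks: |CE| = 10.20 ✓; ∠(CE, EZ) = 90.00° ✓; |EZ| = 38.90 ✓; |PZ| = 61.01 ✓.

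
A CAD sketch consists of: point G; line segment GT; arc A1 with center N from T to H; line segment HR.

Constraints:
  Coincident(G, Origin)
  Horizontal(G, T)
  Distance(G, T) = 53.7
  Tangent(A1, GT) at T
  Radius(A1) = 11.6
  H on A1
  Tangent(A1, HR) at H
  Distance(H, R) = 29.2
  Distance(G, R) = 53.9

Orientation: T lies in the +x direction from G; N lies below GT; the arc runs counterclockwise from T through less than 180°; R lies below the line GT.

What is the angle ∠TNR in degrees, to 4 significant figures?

149.2°

G is at the origin; GT is horizontal with |GT| = 53.7 and T on the +x side, so T = (53.70, 0.000). Since A1 is tangent to GT there, NT ⟂ GT, so N = T + (0, -11.6) = (53.70, -11.60). Since NH ⟂ HR (tangency), |NR| = √(11.6² + 29.2²) = 31.42 regardless of where H sits on A1. So R lies on both circle(G, 53.9) and circle(N, 31.42); the below-GT intersection is R = (37.62, -38.60). H is the foot of the tangent from R: H = (42.25, -9.764).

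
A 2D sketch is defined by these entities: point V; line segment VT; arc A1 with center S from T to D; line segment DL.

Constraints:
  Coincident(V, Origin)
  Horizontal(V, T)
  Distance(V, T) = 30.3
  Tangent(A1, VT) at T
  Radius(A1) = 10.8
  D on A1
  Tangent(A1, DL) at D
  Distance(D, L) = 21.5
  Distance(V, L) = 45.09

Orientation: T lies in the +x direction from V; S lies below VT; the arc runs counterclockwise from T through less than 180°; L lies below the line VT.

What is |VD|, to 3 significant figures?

25.3

Checks: |VT| = 30.30 ✓; |SD| = 10.80 ✓; ∠(SD, DL) = 90.00° ✓; |DL| = 21.50 ✓; |VL| = 45.09 ✓.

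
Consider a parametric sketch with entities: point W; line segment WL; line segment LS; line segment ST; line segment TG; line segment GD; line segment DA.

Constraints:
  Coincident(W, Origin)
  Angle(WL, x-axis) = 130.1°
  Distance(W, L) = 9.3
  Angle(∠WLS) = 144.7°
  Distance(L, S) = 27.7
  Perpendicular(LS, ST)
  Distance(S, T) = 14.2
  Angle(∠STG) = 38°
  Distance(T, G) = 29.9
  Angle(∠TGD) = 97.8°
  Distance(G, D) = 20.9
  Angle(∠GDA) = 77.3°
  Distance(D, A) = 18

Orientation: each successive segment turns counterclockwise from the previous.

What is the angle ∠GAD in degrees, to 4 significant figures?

56.68°

W is at the origin; WL runs at 130.1° with length 9.3, so L = (-5.990, 7.114). ∠WLS = 144.7° gives LS at 165.4° from the x-axis; with |LS| = 27.7, S = (-32.80, 14.10). LS is perpendicular to ST, so ST runs at -104.6°; with |ST| = 14.2, T = (-36.38, 0.3546). ∠STG = 38.0° gives TG at 37.40° from the x-axis; with |TG| = 29.9, G = (-12.62, 18.52). ∠TGD = 97.8° gives GD at 119.6° from the x-axis; with |GD| = 20.9, D = (-22.95, 36.69). ∠GDA = 77.3° gives DA at -137.7° from the x-axis; with |DA| = 18.0, A = (-36.26, 24.57). Then cos ∠GAD = AG·AD / (|AG||AD|), giving 56.68°.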